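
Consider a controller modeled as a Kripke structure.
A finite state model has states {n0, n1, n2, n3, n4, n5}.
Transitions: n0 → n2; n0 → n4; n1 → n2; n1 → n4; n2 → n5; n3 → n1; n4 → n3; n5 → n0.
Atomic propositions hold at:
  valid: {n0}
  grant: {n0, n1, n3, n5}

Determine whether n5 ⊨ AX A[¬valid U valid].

Sat(¬valid) = {n1, n2, n3, n4, n5}
A[¬valid U valid]: least fixpoint, start Z0 = Sat(valid) = {n0}, add states in Sat(¬valid) with every successor in Z. Z1 = {n0, n5}; Z2 = {n0, n2, n5}; fixed.
Sat(A[¬valid U valid]) = {n0, n2, n5}
Sat(AX A[¬valid U valid]) = {s : every successor in {n0, n2, n5}} = {n2, n5}
n5 ∈ Sat(AX A[¬valid U valid]) = {n2, n5}, so the formula holds at n5.

Yes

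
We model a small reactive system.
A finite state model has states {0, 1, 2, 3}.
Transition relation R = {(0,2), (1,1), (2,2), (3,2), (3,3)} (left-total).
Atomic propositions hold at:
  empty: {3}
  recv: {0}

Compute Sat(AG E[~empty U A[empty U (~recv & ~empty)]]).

Sat(~empty) = {0, 1, 2}
Sat(~recv) = {1, 2, 3}
Sat(~recv & ~empty) = {1, 2}
A[empty U (~recv & ~empty)]: least fixpoint, start Z0 = Sat((~recv & ~empty)) = {1, 2}, add states in Sat(empty) with every successor in Z. Already a fixed point.
Sat(A[empty U (~recv & ~empty)]) = {1, 2}
E[~empty U A[empty U (~recv & ~empty)]]: least fixpoint, start Z0 = Sat(A[empty U (~recv & ~empty)]) = {1, 2}, add states in Sat(~empty) with some successor in Z. Z1 = {0, 1, 2}; fixed.
Sat(E[~empty U A[empty U (~recv & ~empty)]]) = {0, 1, 2}
AG E[~empty U A[empty U (~recv & ~empty)]]: greatest fixpoint, start Z0 = {0, 1, 2}, keep only states in Sat with every successor in Z. Already a fixed point.
Sat(AG E[~empty U A[empty U (~recv & ~empty)]]) = {0, 1, 2}

{0, 1, 2}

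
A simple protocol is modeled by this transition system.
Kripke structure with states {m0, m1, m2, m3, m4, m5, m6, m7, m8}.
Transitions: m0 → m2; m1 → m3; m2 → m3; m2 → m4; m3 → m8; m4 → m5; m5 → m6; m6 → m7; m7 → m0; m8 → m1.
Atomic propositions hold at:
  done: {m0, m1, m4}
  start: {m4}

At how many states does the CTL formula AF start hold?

1

AF start: least fixpoint, start Z0 = {m4}, add states with every successor in Z. Already a fixed point.
Sat(AF start) = {m4}
|Sat(AF start)| = |{m4}| = 1.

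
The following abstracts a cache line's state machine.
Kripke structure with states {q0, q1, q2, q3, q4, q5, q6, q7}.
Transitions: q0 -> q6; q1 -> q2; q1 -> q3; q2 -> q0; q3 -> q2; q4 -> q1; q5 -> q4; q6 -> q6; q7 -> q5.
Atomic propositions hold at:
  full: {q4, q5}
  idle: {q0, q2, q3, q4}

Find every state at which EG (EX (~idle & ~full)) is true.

{q0, q6}

Sat(~idle) = {q1, q5, q6, q7}
Sat(~full) = {q0, q1, q2, q3, q6, q7}
Sat(~idle & ~full) = {q1, q6, q7}
Sat(EX (~idle & ~full)) = {s : some successor in {q1, q6, q7}} = {q0, q4, q6}
EG (EX (~idle & ~full)): greatest fixpoint, start Z0 = {q0, q4, q6}, keep only states in Sat with some successor in Z. Z1 = {q0, q6}; fixed.
Sat(EG (EX (~idle & ~full))) = {q0, q6}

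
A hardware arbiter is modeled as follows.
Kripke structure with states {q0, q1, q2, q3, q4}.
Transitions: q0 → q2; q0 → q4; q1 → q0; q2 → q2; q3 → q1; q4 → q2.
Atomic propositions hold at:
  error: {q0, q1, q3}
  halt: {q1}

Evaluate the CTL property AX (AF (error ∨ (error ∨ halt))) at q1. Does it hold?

Sat(error ∨ halt) = {q0, q1, q3}
Sat(error ∨ (error ∨ halt)) = {q0, q1, q3}
AF (error ∨ (error ∨ halt)): least fixpoint, start Z0 = {q0, q1, q3}, add states with every successor in Z. Already a fixed point.
Sat(AF (error ∨ (error ∨ halt))) = {q0, q1, q3}
Sat(AX (AF (error ∨ (error ∨ halt)))) = {s : every successor in {q0, q1, q3}} = {q1, q3}
q1 ∈ Sat(AX (AF (error ∨ (error ∨ halt)))) = {q1, q3}, so the formula holds at q1.

Yes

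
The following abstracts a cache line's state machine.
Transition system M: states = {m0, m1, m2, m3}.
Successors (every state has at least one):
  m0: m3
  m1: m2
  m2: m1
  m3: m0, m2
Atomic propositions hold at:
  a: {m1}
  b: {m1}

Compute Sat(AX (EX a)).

{m1}

Sat(EX a) = {s : some successor in {m1}} = {m2}
Sat(AX (EX a)) = {s : every successor in {m2}} = {m1}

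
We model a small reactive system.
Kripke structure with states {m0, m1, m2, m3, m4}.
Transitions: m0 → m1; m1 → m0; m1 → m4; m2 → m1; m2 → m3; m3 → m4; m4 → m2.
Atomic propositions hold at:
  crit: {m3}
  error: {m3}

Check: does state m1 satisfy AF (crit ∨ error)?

No

Sat(crit ∨ error) = {m3}
AF (crit ∨ error): least fixpoint, start Z0 = {m3}, add states with every successor in Z. Already a fixed point.
Sat(AF (crit ∨ error)) = {m3}
m1 ∉ Sat(AF (crit ∨ error)) = {m3}, so the formula does not hold at m1.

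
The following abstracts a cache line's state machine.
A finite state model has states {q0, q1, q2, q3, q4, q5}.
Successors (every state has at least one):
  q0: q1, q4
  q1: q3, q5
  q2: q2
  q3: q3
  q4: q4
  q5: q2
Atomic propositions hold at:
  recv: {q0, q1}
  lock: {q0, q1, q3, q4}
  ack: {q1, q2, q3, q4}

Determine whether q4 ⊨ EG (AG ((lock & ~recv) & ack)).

Sat(~recv) = {q2, q3, q4, q5}
Sat(lock & ~recv) = {q3, q4}
Sat((lock & ~recv) & ack) = {q3, q4}
AG ((lock & ~recv) & ack): greatest fixpoint, start Z0 = {q3, q4}, keep only states in Sat with every successor in Z. Already a fixed point.
Sat(AG ((lock & ~recv) & ack)) = {q3, q4}
EG (AG ((lock & ~recv) & ack)): greatest fixpoint, start Z0 = {q3, q4}, keep only states in Sat with some successor in Z. Already a fixed point.
Sat(EG (AG ((lock & ~recv) & ack))) = {q3, q4}
q4 ∈ Sat(EG (AG ((lock & ~recv) & ack))) = {q3, q4}, so the formula holds at q4.

Yes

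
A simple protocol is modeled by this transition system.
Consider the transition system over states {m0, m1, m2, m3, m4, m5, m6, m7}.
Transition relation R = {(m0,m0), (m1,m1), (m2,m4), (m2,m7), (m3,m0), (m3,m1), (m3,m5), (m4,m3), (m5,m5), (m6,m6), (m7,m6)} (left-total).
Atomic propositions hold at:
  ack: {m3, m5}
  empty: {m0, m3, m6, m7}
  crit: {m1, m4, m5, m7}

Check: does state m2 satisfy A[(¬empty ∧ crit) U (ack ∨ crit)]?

Sat(¬empty) = {m1, m2, m4, m5}
Sat(¬empty ∧ crit) = {m1, m4, m5}
Sat(ack ∨ crit) = {m1, m3, m4, m5, m7}
A[(¬empty ∧ crit) U (ack ∨ crit)]: least fixpoint, start Z0 = Sat((ack ∨ crit)) = {m1, m3, m4, m5, m7}, add states in Sat(¬empty ∧ crit) with every successor in Z. Already a fixed point.
Sat(A[(¬empty ∧ crit) U (ack ∨ crit)]) = {m1, m3, m4, m5, m7}
m2 ∉ Sat(A[(¬empty ∧ crit) U (ack ∨ crit)]) = {m1, m3, m4, m5, m7}, so the formula does not hold at m2.

No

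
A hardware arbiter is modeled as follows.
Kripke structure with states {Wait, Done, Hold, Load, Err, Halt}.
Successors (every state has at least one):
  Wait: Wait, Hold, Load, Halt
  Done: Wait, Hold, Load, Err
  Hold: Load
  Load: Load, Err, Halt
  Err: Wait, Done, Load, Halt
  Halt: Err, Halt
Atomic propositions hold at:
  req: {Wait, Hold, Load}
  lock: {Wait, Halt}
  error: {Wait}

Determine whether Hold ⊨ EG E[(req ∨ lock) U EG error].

Sat(req ∨ lock) = {Wait, Hold, Load, Halt}
EG error: greatest fixpoint, start Z0 = {Wait}, keep only states in Sat with some successor in Z. Already a fixed point.
Sat(EG error) = {Wait}
E[(req ∨ lock) U EG error]: least fixpoint, start Z0 = Sat(EG error) = {Wait}, add states in Sat(req ∨ lock) with some successor in Z. Already a fixed point.
Sat(E[(req ∨ lock) U EG error]) = {Wait}
EG E[(req ∨ lock) U EG error]: greatest fixpoint, start Z0 = {Wait}, keep only states in Sat with some successor in Z. Already a fixed point.
Sat(EG E[(req ∨ lock) U EG error]) = {Wait}
Hold ∉ Sat(EG E[(req ∨ lock) U EG error]) = {Wait}, so the formula does not hold at Hold.

No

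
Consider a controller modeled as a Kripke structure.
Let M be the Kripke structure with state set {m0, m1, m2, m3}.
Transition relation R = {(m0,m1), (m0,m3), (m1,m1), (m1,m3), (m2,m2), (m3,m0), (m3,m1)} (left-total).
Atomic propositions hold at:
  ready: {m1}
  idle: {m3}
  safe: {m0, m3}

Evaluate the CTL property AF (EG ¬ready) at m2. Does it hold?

Sat(¬ready) = {m0, m2, m3}
EG ¬ready: greatest fixpoint, start Z0 = {m0, m2, m3}, keep only states in Sat with some successor in Z. Already a fixed point.
Sat(EG ¬ready) = {m0, m2, m3}
AF (EG ¬ready): least fixpoint, start Z0 = {m0, m2, m3}, add states with every successor in Z. Already a fixed point.
Sat(AF (EG ¬ready)) = {m0, m2, m3}
m2 ∈ Sat(AF (EG ¬ready)) = {m0, m2, m3}, so the formula holds at m2.

Yes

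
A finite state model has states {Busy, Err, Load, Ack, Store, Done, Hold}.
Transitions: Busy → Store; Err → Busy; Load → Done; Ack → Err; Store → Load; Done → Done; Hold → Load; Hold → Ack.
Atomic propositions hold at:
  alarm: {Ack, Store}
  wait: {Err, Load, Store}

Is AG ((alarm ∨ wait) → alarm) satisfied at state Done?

Sat(alarm ∨ wait) = {Err, Load, Ack, Store}
Sat((alarm ∨ wait) → alarm) = {Busy, Ack, Store, Done, Hold}
AG ((alarm ∨ wait) → alarm): greatest fixpoint, start Z0 = {Busy, Ack, Store, Done, Hold}, keep only states in Sat with every successor in Z. Z1 = {Busy, Done}; Z2 = {Done}; fixed.
Sat(AG ((alarm ∨ wait) → alarm)) = {Done}
Done ∈ Sat(AG ((alarm ∨ wait) → alarm)) = {Done}, so the formula holds at Done.

Yes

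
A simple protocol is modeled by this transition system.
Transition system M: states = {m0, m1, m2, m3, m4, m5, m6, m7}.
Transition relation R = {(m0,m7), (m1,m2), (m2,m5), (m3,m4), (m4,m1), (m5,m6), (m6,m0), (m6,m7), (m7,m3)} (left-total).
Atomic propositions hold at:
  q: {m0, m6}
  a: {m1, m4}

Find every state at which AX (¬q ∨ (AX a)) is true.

Sat(¬q) = {m1, m2, m3, m4, m5, m7}
Sat(AX a) = {s : every successor in {m1, m4}} = {m3, m4}
Sat(¬q ∨ (AX a)) = {m1, m2, m3, m4, m5, m7}
Sat(AX (¬q ∨ (AX a))) = {s : every successor in {m1, m2, m3, m4, m5, m7}} = {m0, m1, m2, m3, m4, m7}

{m0, m1, m2, m3, m4, m7}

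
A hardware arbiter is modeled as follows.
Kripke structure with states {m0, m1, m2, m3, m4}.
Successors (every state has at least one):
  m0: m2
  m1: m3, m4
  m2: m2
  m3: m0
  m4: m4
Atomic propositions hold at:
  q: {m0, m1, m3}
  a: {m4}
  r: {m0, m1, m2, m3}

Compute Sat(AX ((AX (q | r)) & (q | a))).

Sat(q | r) = {m0, m1, m2, m3}
Sat(AX (q | r)) = {s : every successor in {m0, m1, m2, m3}} = {m0, m2, m3}
Sat(q | a) = {m0, m1, m3, m4}
Sat((AX (q | r)) & (q | a)) = {m0, m3}
Sat(AX ((AX (q | r)) & (q | a))) = {s : every successor in {m0, m3}} = {m3}

{m3}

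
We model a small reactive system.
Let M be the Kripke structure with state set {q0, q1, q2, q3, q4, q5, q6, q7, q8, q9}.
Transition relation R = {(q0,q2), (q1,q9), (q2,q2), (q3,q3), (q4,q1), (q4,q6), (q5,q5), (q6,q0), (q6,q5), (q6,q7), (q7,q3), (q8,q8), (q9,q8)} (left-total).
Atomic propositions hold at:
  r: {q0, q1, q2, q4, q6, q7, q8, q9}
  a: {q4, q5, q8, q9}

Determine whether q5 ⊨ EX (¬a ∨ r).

No

Sat(¬a) = {q0, q1, q2, q3, q6, q7}
Sat(¬a ∨ r) = {q0, q1, q2, q3, q4, q6, q7, q8, q9}
Sat(EX (¬a ∨ r)) = {s : some successor in {q0, q1, q2, q3, q4, q6, q7, q8, q9}} = {q0, q1, q2, q3, q4, q6, q7, q8, q9}
q5 ∉ Sat(EX (¬a ∨ r)) = {q0, q1, q2, q3, q4, q6, q7, q8, q9}, so the formula does not hold at q5.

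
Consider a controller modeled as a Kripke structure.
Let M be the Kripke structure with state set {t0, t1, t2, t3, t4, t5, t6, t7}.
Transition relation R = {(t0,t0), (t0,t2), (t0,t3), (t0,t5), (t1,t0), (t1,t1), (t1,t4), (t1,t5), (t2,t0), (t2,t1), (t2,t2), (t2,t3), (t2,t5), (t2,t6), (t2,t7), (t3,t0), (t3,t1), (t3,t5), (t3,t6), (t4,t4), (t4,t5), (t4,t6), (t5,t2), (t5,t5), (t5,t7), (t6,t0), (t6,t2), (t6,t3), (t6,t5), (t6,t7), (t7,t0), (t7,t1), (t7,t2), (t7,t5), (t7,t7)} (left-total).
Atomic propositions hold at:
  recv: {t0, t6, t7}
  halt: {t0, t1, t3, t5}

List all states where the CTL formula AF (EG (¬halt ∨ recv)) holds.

Sat(¬halt) = {t2, t4, t6, t7}
Sat(¬halt ∨ recv) = {t0, t2, t4, t6, t7}
EG (¬halt ∨ recv): greatest fixpoint, start Z0 = {t0, t2, t4, t6, t7}, keep only states in Sat with some successor in Z. Already a fixed point.
Sat(EG (¬halt ∨ recv)) = {t0, t2, t4, t6, t7}
AF (EG (¬halt ∨ recv)): least fixpoint, start Z0 = {t0, t2, t4, t6, t7}, add states with every successor in Z. Already a fixed point.
Sat(AF (EG (¬halt ∨ recv))) = {t0, t2, t4, t6, t7}

{t0, t2, t4, t6, t7}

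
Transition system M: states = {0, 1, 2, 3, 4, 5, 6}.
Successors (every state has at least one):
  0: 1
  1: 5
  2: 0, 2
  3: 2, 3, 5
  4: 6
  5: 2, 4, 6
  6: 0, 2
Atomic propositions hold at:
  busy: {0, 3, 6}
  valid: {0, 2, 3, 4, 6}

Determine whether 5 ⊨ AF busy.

AF busy: least fixpoint, start Z0 = {0, 3, 6}, add states with every successor in Z. Z1 = {0, 3, 4, 6}; fixed.
Sat(AF busy) = {0, 3, 4, 6}
5 ∉ Sat(AF busy) = {0, 3, 4, 6}, so the formula does not hold at 5.

No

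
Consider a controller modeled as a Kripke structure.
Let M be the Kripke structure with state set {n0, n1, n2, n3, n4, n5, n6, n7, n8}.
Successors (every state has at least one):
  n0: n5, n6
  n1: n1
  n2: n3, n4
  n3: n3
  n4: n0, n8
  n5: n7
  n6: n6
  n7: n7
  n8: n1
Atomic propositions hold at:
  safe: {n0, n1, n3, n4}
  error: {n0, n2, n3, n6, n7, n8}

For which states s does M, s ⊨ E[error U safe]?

E[error U safe]: least fixpoint, start Z0 = Sat(safe) = {n0, n1, n3, n4}, add states in Sat(error) with some successor in Z. Z1 = {n0, n1, n2, n3, n4, n8}; fixed.
Sat(E[error U safe]) = {n0, n1, n2, n3, n4, n8}

{n0, n1, n2, n3, n4, n8}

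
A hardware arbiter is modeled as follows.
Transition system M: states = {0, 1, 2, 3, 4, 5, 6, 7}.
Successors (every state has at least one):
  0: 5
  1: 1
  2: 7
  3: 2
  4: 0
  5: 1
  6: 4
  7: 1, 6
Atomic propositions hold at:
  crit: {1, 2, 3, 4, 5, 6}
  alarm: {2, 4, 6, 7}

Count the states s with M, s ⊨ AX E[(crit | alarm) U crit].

Sat(crit | alarm) = {1, 2, 3, 4, 5, 6, 7}
E[(crit | alarm) U crit]: least fixpoint, start Z0 = Sat(crit) = {1, 2, 3, 4, 5, 6}, add states in Sat(crit | alarm) with some successor in Z. Z1 = {1, 2, 3, 4, 5, 6, 7}; fixed.
Sat(E[(crit | alarm) U crit]) = {1, 2, 3, 4, 5, 6, 7}
Sat(AX E[(crit | alarm) U crit]) = {s : every successor in {1, 2, 3, 4, 5, 6, 7}} = {0, 1, 2, 3, 5, 6, 7}
|Sat(AX E[(crit | alarm) U crit])| = |{0, 1, 2, 3, 5, 6, 7}| = 7.

7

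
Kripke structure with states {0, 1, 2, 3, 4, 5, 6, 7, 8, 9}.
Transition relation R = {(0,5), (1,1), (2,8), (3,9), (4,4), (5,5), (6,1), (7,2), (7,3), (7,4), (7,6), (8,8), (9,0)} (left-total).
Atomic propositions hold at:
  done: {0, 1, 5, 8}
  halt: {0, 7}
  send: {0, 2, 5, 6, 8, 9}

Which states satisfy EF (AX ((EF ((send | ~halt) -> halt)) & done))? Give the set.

Sat(~halt) = {1, 2, 3, 4, 5, 6, 8, 9}
Sat(send | ~halt) = {0, 1, 2, 3, 4, 5, 6, 8, 9}
Sat((send | ~halt) -> halt) = {0, 7}
EF ((send | ~halt) -> halt): least fixpoint, start Z0 = {0, 7}, add states with some successor in Z. Z1 = {0, 7, 9}; Z2 = {0, 3, 7, 9}; fixed.
Sat(EF ((send | ~halt) -> halt)) = {0, 3, 7, 9}
Sat((EF ((send | ~halt) -> halt)) & done) = {0}
Sat(AX ((EF ((send | ~halt) -> halt)) & done)) = {s : every successor in {0}} = {9}
EF (AX ((EF ((send | ~halt) -> halt)) & done)): least fixpoint, start Z0 = {9}, add states with some successor in Z. Z1 = {3, 9}; Z2 = {3, 7, 9}; fixed.
Sat(EF (AX ((EF ((send | ~halt) -> halt)) & done))) = {3, 7, 9}

{3, 7, 9}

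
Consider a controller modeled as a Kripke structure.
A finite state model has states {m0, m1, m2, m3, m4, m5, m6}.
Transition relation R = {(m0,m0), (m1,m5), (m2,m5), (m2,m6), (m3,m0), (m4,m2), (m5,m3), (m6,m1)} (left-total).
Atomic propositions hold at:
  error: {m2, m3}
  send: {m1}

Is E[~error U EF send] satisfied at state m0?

Sat(~error) = {m0, m1, m4, m5, m6}
EF send: least fixpoint, start Z0 = {m1}, add states with some successor in Z. Z1 = {m1, m6}; Z2 = {m1, m2, m6}; Z3 = {m1, m2, m4, m6}; fixed.
Sat(EF send) = {m1, m2, m4, m6}
E[~error U EF send]: least fixpoint, start Z0 = Sat(EF send) = {m1, m2, m4, m6}, add states in Sat(~error) with some successor in Z. Already a fixed point.
Sat(E[~error U EF send]) = {m1, m2, m4, m6}
m0 ∉ Sat(E[~error U EF send]) = {m1, m2, m4, m6}, so the formula does not hold at m0.

No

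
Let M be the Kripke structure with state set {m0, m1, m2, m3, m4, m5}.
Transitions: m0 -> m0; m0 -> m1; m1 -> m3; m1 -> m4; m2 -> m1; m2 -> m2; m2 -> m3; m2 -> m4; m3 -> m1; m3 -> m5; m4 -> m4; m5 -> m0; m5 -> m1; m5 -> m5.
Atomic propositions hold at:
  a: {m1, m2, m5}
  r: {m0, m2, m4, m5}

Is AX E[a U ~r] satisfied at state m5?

Sat(~r) = {m1, m3}
E[a U ~r]: least fixpoint, start Z0 = Sat(~r) = {m1, m3}, add states in Sat(a) with some successor in Z. Z1 = {m1, m2, m3, m5}; fixed.
Sat(E[a U ~r]) = {m1, m2, m3, m5}
Sat(AX E[a U ~r]) = {s : every successor in {m1, m2, m3, m5}} = {m3}
m5 ∉ Sat(AX E[a U ~r]) = {m3}, so the formula does not hold at m5.

No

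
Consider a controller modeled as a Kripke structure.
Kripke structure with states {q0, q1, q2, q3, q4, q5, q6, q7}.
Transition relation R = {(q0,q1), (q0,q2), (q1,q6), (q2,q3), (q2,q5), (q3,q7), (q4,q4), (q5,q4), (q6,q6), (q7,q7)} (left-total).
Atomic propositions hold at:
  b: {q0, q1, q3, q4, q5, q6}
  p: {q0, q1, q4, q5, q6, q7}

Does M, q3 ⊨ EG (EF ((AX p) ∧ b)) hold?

No

Sat(AX p) = {s : every successor in {q0, q1, q4, q5, q6, q7}} = {q1, q3, q4, q5, q6, q7}
Sat((AX p) ∧ b) = {q1, q3, q4, q5, q6}
EF ((AX p) ∧ b): least fixpoint, start Z0 = {q1, q3, q4, q5, q6}, add states with some successor in Z. Z1 = {q0, q1, q2, q3, q4, q5, q6}; fixed.
Sat(EF ((AX p) ∧ b)) = {q0, q1, q2, q3, q4, q5, q6}
EG (EF ((AX p) ∧ b)): greatest fixpoint, start Z0 = {q0, q1, q2, q3, q4, q5, q6}, keep only states in Sat with some successor in Z. Z1 = {q0, q1, q2, q4, q5, q6}; fixed.
Sat(EG (EF ((AX p) ∧ b))) = {q0, q1, q2, q4, q5, q6}
q3 ∉ Sat(EG (EF ((AX p) ∧ b))) = {q0, q1, q2, q4, q5, q6}, so the formula does not hold at q3.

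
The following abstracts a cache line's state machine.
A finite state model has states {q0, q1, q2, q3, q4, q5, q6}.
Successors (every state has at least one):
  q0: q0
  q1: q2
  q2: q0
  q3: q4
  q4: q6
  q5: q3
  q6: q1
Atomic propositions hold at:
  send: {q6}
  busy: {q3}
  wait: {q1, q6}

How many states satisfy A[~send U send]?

4

Sat(~send) = {q0, q1, q2, q3, q4, q5}
A[~send U send]: least fixpoint, start Z0 = Sat(send) = {q6}, add states in Sat(~send) with every successor in Z. Z1 = {q4, q6}; Z2 = {q3, q4, q6}; Z3 = {q3, q4, q5, q6}; fixed.
Sat(A[~send U send]) = {q3, q4, q5, q6}
|Sat(A[~send U send])| = |{q3, q4, q5, q6}| = 4.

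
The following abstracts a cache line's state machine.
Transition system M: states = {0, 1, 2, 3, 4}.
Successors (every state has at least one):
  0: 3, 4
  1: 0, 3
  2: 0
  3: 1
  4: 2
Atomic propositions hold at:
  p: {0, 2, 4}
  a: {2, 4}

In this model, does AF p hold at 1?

No

AF p: least fixpoint, start Z0 = {0, 2, 4}, add states with every successor in Z. Already a fixed point.
Sat(AF p) = {0, 2, 4}
1 ∉ Sat(AF p) = {0, 2, 4}, so the formula does not hold at 1.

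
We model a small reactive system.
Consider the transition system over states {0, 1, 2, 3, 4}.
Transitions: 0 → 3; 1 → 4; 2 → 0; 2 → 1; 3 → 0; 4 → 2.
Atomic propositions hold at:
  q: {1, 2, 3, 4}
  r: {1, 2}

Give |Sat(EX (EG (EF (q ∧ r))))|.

3

Sat(q ∧ r) = {1, 2}
EF (q ∧ r): least fixpoint, start Z0 = {1, 2}, add states with some successor in Z. Z1 = {1, 2, 4}; fixed.
Sat(EF (q ∧ r)) = {1, 2, 4}
EG (EF (q ∧ r)): greatest fixpoint, start Z0 = {1, 2, 4}, keep only states in Sat with some successor in Z. Already a fixed point.
Sat(EG (EF (q ∧ r))) = {1, 2, 4}
Sat(EX (EG (EF (q ∧ r)))) = {s : some successor in {1, 2, 4}} = {1, 2, 4}
|Sat(EX (EG (EF (q ∧ r))))| = |{1, 2, 4}| = 3.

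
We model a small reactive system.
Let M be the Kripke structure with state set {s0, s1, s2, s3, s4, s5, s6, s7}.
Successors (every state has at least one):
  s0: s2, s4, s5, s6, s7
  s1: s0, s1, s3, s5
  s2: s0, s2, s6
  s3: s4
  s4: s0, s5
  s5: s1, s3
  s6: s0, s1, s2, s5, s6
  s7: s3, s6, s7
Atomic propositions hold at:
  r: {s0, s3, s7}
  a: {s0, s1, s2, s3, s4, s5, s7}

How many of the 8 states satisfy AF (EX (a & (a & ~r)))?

Sat(~r) = {s1, s2, s4, s5, s6}
Sat(a & ~r) = {s1, s2, s4, s5}
Sat(a & (a & ~r)) = {s1, s2, s4, s5}
Sat(EX (a & (a & ~r))) = {s : some successor in {s1, s2, s4, s5}} = {s0, s1, s2, s3, s4, s5, s6}
AF (EX (a & (a & ~r))): least fixpoint, start Z0 = {s0, s1, s2, s3, s4, s5, s6}, add states with every successor in Z. Already a fixed point.
Sat(AF (EX (a & (a & ~r)))) = {s0, s1, s2, s3, s4, s5, s6}
|Sat(AF (EX (a & (a & ~r))))| = |{s0, s1, s2, s3, s4, s5, s6}| = 7.

7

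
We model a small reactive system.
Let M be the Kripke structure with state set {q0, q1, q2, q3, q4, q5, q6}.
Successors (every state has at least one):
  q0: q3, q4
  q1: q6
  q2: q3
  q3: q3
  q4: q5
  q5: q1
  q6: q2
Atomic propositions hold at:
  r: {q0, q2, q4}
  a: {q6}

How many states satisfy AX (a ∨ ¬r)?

Sat(¬r) = {q1, q3, q5, q6}
Sat(a ∨ ¬r) = {q1, q3, q5, q6}
Sat(AX (a ∨ ¬r)) = {s : every successor in {q1, q3, q5, q6}} = {q1, q2, q3, q4, q5}
|Sat(AX (a ∨ ¬r))| = |{q1, q2, q3, q4, q5}| = 5.

5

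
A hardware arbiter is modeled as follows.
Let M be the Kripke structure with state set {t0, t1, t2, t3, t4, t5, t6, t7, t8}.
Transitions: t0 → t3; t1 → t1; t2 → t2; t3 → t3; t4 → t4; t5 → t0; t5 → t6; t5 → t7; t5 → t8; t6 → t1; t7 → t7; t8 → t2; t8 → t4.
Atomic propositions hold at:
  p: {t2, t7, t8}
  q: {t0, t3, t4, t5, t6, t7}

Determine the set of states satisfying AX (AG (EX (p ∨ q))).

{t0, t2, t3, t4, t7, t8}

Sat(p ∨ q) = {t0, t2, t3, t4, t5, t6, t7, t8}
Sat(EX (p ∨ q)) = {s : some successor in {t0, t2, t3, t4, t5, t6, t7, t8}} = {t0, t2, t3, t4, t5, t7, t8}
AG (EX (p ∨ q)): greatest fixpoint, start Z0 = {t0, t2, t3, t4, t5, t7, t8}, keep only states in Sat with every successor in Z. Z1 = {t0, t2, t3, t4, t7, t8}; fixed.
Sat(AG (EX (p ∨ q))) = {t0, t2, t3, t4, t7, t8}
Sat(AX (AG (EX (p ∨ q)))) = {s : every successor in {t0, t2, t3, t4, t7, t8}} = {t0, t2, t3, t4, t7, t8}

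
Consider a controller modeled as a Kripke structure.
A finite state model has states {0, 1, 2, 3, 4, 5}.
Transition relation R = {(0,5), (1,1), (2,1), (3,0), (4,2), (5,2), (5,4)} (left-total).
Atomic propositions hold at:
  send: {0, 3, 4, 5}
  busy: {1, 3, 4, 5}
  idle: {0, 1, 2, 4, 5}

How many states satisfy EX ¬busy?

3

Sat(¬busy) = {0, 2}
Sat(EX ¬busy) = {s : some successor in {0, 2}} = {3, 4, 5}
|Sat(EX ¬busy)| = |{3, 4, 5}| = 3.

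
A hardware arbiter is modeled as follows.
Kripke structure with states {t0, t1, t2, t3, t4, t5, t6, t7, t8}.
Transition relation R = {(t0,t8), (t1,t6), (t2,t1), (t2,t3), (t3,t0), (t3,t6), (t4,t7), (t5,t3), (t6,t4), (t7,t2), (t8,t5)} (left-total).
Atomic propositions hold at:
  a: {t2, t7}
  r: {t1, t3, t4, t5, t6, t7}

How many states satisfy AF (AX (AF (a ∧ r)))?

Sat(a ∧ r) = {t7}
AF (a ∧ r): least fixpoint, start Z0 = {t7}, add states with every successor in Z. Z1 = {t4, t7}; Z2 = {t4, t6, t7}; Z3 = {t1, t4, t6, t7}; fixed.
Sat(AF (a ∧ r)) = {t1, t4, t6, t7}
Sat(AX (AF (a ∧ r))) = {s : every successor in {t1, t4, t6, t7}} = {t1, t4, t6}
AF (AX (AF (a ∧ r))): least fixpoint, start Z0 = {t1, t4, t6}, add states with every successor in Z. Already a fixed point.
Sat(AF (AX (AF (a ∧ r)))) = {t1, t4, t6}
|Sat(AF (AX (AF (a ∧ r))))| = |{t1, t4, t6}| = 3.

3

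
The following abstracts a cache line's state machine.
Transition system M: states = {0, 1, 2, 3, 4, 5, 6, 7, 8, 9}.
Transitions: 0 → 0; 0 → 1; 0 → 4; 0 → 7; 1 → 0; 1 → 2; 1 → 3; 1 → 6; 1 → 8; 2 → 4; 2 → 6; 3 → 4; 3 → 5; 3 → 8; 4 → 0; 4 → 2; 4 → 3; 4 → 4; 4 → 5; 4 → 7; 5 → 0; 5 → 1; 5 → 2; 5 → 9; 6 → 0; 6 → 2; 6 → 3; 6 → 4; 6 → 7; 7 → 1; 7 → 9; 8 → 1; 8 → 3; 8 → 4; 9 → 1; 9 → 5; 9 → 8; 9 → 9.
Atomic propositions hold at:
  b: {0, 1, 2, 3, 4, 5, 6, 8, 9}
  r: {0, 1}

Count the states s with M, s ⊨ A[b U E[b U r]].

E[b U r]: least fixpoint, start Z0 = Sat(r) = {0, 1}, add states in Sat(b) with some successor in Z. Z1 = {0, 1, 4, 5, 6, 8, 9}; Z2 = {0, 1, 2, 3, 4, 5, 6, 8, 9}; fixed.
Sat(E[b U r]) = {0, 1, 2, 3, 4, 5, 6, 8, 9}
A[b U E[b U r]]: least fixpoint, start Z0 = Sat(E[b U r]) = {0, 1, 2, 3, 4, 5, 6, 8, 9}, add states in Sat(b) with every successor in Z. Already a fixed point.
Sat(A[b U E[b U r]]) = {0, 1, 2, 3, 4, 5, 6, 8, 9}
|Sat(A[b U E[b U r]])| = |{0, 1, 2, 3, 4, 5, 6, 8, 9}| = 9.

9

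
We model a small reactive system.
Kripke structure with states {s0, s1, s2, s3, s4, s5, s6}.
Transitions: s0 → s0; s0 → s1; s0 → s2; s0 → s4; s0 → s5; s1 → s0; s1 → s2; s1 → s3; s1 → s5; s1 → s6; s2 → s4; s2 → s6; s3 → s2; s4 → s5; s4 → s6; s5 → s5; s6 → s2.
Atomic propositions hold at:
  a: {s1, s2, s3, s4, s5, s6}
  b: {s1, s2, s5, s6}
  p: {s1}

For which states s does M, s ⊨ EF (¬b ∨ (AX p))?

Sat(¬b) = {s0, s3, s4}
Sat(AX p) = {s : every successor in {s1}} = ∅
Sat(¬b ∨ (AX p)) = {s0, s3, s4}
EF (¬b ∨ (AX p)): least fixpoint, start Z0 = {s0, s3, s4}, add states with some successor in Z. Z1 = {s0, s1, s2, s3, s4}; Z2 = {s0, s1, s2, s3, s4, s6}; fixed.
Sat(EF (¬b ∨ (AX p))) = {s0, s1, s2, s3, s4, s6}

{s0, s1, s2, s3, s4, s6}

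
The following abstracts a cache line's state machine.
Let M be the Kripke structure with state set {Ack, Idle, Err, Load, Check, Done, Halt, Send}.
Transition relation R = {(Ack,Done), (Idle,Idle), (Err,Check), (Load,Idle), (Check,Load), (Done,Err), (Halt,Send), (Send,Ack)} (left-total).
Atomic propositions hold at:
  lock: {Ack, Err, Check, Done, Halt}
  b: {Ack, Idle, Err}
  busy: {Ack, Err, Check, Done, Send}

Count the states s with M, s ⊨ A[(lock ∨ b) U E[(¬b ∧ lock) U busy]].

Sat(lock ∨ b) = {Ack, Idle, Err, Check, Done, Halt}
Sat(¬b) = {Load, Check, Done, Halt, Send}
Sat(¬b ∧ lock) = {Check, Done, Halt}
E[(¬b ∧ lock) U busy]: least fixpoint, start Z0 = Sat(busy) = {Ack, Err, Check, Done, Send}, add states in Sat(¬b ∧ lock) with some successor in Z. Z1 = {Ack, Err, Check, Done, Halt, Send}; fixed.
Sat(E[(¬b ∧ lock) U busy]) = {Ack, Err, Check, Done, Halt, Send}
A[(lock ∨ b) U E[(¬b ∧ lock) U busy]]: least fixpoint, start Z0 = Sat(E[(¬b ∧ lock) U busy]) = {Ack, Err, Check, Done, Halt, Send}, add states in Sat(lock ∨ b) with every successor in Z. Already a fixed point.
Sat(A[(lock ∨ b) U E[(¬b ∧ lock) U busy]]) = {Ack, Err, Check, Done, Halt, Send}
|Sat(A[(lock ∨ b) U E[(¬b ∧ lock) U busy]])| = |{Ack, Err, Check, Done, Halt, Send}| = 6.

6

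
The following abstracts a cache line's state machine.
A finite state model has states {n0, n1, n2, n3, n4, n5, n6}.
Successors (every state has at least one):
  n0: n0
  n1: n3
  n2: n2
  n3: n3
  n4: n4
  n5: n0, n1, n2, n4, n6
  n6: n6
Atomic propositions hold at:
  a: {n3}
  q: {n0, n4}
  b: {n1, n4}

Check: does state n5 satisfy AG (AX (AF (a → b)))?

Sat(a → b) = {n0, n1, n2, n4, n5, n6}
AF (a → b): least fixpoint, start Z0 = {n0, n1, n2, n4, n5, n6}, add states with every successor in Z. Already a fixed point.
Sat(AF (a → b)) = {n0, n1, n2, n4, n5, n6}
Sat(AX (AF (a → b))) = {s : every successor in {n0, n1, n2, n4, n5, n6}} = {n0, n2, n4, n5, n6}
AG (AX (AF (a → b))): greatest fixpoint, start Z0 = {n0, n2, n4, n5, n6}, keep only states in Sat with every successor in Z. Z1 = {n0, n2, n4, n6}; fixed.
Sat(AG (AX (AF (a → b)))) = {n0, n2, n4, n6}
n5 ∉ Sat(AG (AX (AF (a → b)))) = {n0, n2, n4, n6}, so the formula does not hold at n5.

No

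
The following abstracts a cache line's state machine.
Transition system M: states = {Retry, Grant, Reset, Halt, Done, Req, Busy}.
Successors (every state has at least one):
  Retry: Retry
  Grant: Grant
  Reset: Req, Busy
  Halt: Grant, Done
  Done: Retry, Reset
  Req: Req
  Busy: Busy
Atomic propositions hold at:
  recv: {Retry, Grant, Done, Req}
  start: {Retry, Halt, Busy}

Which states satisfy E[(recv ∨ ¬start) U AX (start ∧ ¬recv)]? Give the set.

{Reset, Done, Busy}

Sat(¬start) = {Grant, Reset, Done, Req}
Sat(recv ∨ ¬start) = {Retry, Grant, Reset, Done, Req}
Sat(¬recv) = {Reset, Halt, Busy}
Sat(start ∧ ¬recv) = {Halt, Busy}
Sat(AX (start ∧ ¬recv)) = {s : every successor in {Halt, Busy}} = {Busy}
E[(recv ∨ ¬start) U AX (start ∧ ¬recv)]: least fixpoint, start Z0 = Sat(AX (start ∧ ¬recv)) = {Busy}, add states in Sat(recv ∨ ¬start) with some successor in Z. Z1 = {Reset, Busy}; Z2 = {Reset, Done, Busy}; fixed.
Sat(E[(recv ∨ ¬start) U AX (start ∧ ¬recv)]) = {Reset, Done, Busy}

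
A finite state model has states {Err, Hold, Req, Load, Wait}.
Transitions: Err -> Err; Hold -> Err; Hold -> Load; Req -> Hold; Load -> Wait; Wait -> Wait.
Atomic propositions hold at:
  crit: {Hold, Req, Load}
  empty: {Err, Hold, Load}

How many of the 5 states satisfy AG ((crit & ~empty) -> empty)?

4

Sat(~empty) = {Req, Wait}
Sat(crit & ~empty) = {Req}
Sat((crit & ~empty) -> empty) = {Err, Hold, Load, Wait}
AG ((crit & ~empty) -> empty): greatest fixpoint, start Z0 = {Err, Hold, Load, Wait}, keep only states in Sat with every successor in Z. Already a fixed point.
Sat(AG ((crit & ~empty) -> empty)) = {Err, Hold, Load, Wait}
|Sat(AG ((crit & ~empty) -> empty))| = |{Err, Hold, Load, Wait}| = 4.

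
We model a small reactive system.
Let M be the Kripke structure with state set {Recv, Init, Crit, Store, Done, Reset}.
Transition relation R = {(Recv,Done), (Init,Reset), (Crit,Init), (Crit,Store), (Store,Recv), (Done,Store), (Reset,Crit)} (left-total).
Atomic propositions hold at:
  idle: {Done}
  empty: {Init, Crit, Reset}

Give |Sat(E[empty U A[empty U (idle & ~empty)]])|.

1

Sat(~empty) = {Recv, Store, Done}
Sat(idle & ~empty) = {Done}
A[empty U (idle & ~empty)]: least fixpoint, start Z0 = Sat((idle & ~empty)) = {Done}, add states in Sat(empty) with every successor in Z. Already a fixed point.
Sat(A[empty U (idle & ~empty)]) = {Done}
E[empty U A[empty U (idle & ~empty)]]: least fixpoint, start Z0 = Sat(A[empty U (idle & ~empty)]) = {Done}, add states in Sat(empty) with some successor in Z. Already a fixed point.
Sat(E[empty U A[empty U (idle & ~empty)]]) = {Done}
|Sat(E[empty U A[empty U (idle & ~empty)]])| = |{Done}| = 1.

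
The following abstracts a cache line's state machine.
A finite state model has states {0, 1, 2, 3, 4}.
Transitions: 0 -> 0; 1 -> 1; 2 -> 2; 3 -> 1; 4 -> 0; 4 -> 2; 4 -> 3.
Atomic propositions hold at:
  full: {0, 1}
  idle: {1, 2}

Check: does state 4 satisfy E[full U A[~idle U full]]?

Sat(~idle) = {0, 3, 4}
A[~idle U full]: least fixpoint, start Z0 = Sat(full) = {0, 1}, add states in Sat(~idle) with every successor in Z. Z1 = {0, 1, 3}; fixed.
Sat(A[~idle U full]) = {0, 1, 3}
E[full U A[~idle U full]]: least fixpoint, start Z0 = Sat(A[~idle U full]) = {0, 1, 3}, add states in Sat(full) with some successor in Z. Already a fixed point.
Sat(E[full U A[~idle U full]]) = {0, 1, 3}
4 ∉ Sat(E[full U A[~idle U full]]) = {0, 1, 3}, so the formula does not hold at 4.

No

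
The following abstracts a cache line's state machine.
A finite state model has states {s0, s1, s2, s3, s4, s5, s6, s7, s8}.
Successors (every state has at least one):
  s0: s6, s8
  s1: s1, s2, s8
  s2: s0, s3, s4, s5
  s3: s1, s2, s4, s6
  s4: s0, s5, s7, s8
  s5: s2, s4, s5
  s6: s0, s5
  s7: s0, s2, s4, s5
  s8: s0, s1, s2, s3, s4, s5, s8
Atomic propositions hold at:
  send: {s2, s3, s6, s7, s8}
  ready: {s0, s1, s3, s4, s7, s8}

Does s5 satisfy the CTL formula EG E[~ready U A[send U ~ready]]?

Sat(~ready) = {s2, s5, s6}
A[send U ~ready]: least fixpoint, start Z0 = Sat(~ready) = {s2, s5, s6}, add states in Sat(send) with every successor in Z. Already a fixed point.
Sat(A[send U ~ready]) = {s2, s5, s6}
E[~ready U A[send U ~ready]]: least fixpoint, start Z0 = Sat(A[send U ~ready]) = {s2, s5, s6}, add states in Sat(~ready) with some successor in Z. Already a fixed point.
Sat(E[~ready U A[send U ~ready]]) = {s2, s5, s6}
EG E[~ready U A[send U ~ready]]: greatest fixpoint, start Z0 = {s2, s5, s6}, keep only states in Sat with some successor in Z. Already a fixed point.
Sat(EG E[~ready U A[send U ~ready]]) = {s2, s5, s6}
s5 ∈ Sat(EG E[~ready U A[send U ~ready]]) = {s2, s5, s6}, so the formula holds at s5.

Yes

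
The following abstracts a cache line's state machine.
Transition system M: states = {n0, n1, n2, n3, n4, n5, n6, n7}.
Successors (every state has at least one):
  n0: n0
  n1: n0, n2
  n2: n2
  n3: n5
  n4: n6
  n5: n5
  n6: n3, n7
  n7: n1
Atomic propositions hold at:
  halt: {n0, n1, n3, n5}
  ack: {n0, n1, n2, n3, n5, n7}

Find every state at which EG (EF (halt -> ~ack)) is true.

Sat(~ack) = {n4, n6}
Sat(halt -> ~ack) = {n2, n4, n6, n7}
EF (halt -> ~ack): least fixpoint, start Z0 = {n2, n4, n6, n7}, add states with some successor in Z. Z1 = {n1, n2, n4, n6, n7}; fixed.
Sat(EF (halt -> ~ack)) = {n1, n2, n4, n6, n7}
EG (EF (halt -> ~ack)): greatest fixpoint, start Z0 = {n1, n2, n4, n6, n7}, keep only states in Sat with some successor in Z. Already a fixed point.
Sat(EG (EF (halt -> ~ack))) = {n1, n2, n4, n6, n7}

{n1, n2, n4, n6, n7}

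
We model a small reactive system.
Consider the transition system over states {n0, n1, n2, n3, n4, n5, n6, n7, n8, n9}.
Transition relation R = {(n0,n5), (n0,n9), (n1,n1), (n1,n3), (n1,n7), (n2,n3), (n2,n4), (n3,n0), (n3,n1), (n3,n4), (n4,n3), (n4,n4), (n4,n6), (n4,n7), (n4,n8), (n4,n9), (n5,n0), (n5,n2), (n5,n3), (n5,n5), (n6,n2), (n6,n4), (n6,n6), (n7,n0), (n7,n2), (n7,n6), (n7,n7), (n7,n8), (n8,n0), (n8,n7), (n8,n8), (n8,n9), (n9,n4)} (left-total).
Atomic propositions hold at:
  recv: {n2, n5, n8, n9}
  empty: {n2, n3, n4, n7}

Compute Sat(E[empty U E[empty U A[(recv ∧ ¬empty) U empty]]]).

{n2, n3, n4, n7, n9}

Sat(¬empty) = {n0, n1, n5, n6, n8, n9}
Sat(recv ∧ ¬empty) = {n5, n8, n9}
A[(recv ∧ ¬empty) U empty]: least fixpoint, start Z0 = Sat(empty) = {n2, n3, n4, n7}, add states in Sat(recv ∧ ¬empty) with every successor in Z. Z1 = {n2, n3, n4, n7, n9}; fixed.
Sat(A[(recv ∧ ¬empty) U empty]) = {n2, n3, n4, n7, n9}
E[empty U A[(recv ∧ ¬empty) U empty]]: least fixpoint, start Z0 = Sat(A[(recv ∧ ¬empty) U empty]) = {n2, n3, n4, n7, n9}, add states in Sat(empty) with some successor in Z. Already a fixed point.
Sat(E[empty U A[(recv ∧ ¬empty) U empty]]) = {n2, n3, n4, n7, n9}
E[empty U E[empty U A[(recv ∧ ¬empty) U empty]]]: least fixpoint, start Z0 = Sat(E[empty U A[(recv ∧ ¬empty) U empty]]) = {n2, n3, n4, n7, n9}, add states in Sat(empty) with some successor in Z. Already a fixed point.
Sat(E[empty U E[empty U A[(recv ∧ ¬empty) U empty]]]) = {n2, n3, n4, n7, n9}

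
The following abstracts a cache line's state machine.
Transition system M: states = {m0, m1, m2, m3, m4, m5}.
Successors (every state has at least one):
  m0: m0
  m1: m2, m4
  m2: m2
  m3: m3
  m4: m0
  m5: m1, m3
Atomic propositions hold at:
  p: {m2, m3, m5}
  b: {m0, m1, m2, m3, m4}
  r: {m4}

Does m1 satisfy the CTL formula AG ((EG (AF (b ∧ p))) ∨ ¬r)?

No

Sat(b ∧ p) = {m2, m3}
AF (b ∧ p): least fixpoint, start Z0 = {m2, m3}, add states with every successor in Z. Already a fixed point.
Sat(AF (b ∧ p)) = {m2, m3}
EG (AF (b ∧ p)): greatest fixpoint, start Z0 = {m2, m3}, keep only states in Sat with some successor in Z. Already a fixed point.
Sat(EG (AF (b ∧ p))) = {m2, m3}
Sat(¬r) = {m0, m1, m2, m3, m5}
Sat((EG (AF (b ∧ p))) ∨ ¬r) = {m0, m1, m2, m3, m5}
AG ((EG (AF (b ∧ p))) ∨ ¬r): greatest fixpoint, start Z0 = {m0, m1, m2, m3, m5}, keep only states in Sat with every successor in Z. Z1 = {m0, m2, m3, m5}; Z2 = {m0, m2, m3}; fixed.
Sat(AG ((EG (AF (b ∧ p))) ∨ ¬r)) = {m0, m2, m3}
m1 ∉ Sat(AG ((EG (AF (b ∧ p))) ∨ ¬r)) = {m0, m2, m3}, so the formula does not hold at m1.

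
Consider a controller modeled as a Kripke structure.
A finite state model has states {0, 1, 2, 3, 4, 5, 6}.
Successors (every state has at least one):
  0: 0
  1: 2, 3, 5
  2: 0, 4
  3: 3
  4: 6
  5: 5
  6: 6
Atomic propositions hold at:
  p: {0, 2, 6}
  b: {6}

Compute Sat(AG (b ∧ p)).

{6}

Sat(b ∧ p) = {6}
AG (b ∧ p): greatest fixpoint, start Z0 = {6}, keep only states in Sat with every successor in Z. Already a fixed point.
Sat(AG (b ∧ p)) = {6}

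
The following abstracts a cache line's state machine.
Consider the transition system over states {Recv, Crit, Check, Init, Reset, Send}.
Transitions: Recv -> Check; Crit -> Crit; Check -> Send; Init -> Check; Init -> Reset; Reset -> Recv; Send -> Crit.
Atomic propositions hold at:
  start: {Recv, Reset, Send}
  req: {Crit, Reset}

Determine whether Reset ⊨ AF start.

AF start: least fixpoint, start Z0 = {Recv, Reset, Send}, add states with every successor in Z. Z1 = {Recv, Check, Reset, Send}; Z2 = {Recv, Check, Init, Reset, Send}; fixed.
Sat(AF start) = {Recv, Check, Init, Reset, Send}
Reset ∈ Sat(AF start) = {Recv, Check, Init, Reset, Send}, so the formula holds at Reset.

Yes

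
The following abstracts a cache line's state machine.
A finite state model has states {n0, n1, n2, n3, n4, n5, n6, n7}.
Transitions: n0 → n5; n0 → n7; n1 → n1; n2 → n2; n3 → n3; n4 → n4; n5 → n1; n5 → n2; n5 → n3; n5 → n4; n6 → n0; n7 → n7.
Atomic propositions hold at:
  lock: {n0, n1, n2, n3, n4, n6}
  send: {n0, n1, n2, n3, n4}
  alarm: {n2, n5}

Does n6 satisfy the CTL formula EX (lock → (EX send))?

Sat(EX send) = {s : some successor in {n0, n1, n2, n3, n4}} = {n1, n2, n3, n4, n5, n6}
Sat(lock → (EX send)) = {n1, n2, n3, n4, n5, n6, n7}
Sat(EX (lock → (EX send))) = {s : some successor in {n1, n2, n3, n4, n5, n6, n7}} = {n0, n1, n2, n3, n4, n5, n7}
n6 ∉ Sat(EX (lock → (EX send))) = {n0, n1, n2, n3, n4, n5, n7}, so the formula does not hold at n6.

No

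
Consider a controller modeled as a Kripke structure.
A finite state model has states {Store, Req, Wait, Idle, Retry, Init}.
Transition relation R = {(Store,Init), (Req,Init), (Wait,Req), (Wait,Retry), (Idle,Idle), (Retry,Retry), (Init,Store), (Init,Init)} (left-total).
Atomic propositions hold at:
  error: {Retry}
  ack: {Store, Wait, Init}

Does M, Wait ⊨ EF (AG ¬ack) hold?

Yes

Sat(¬ack) = {Req, Idle, Retry}
AG ¬ack: greatest fixpoint, start Z0 = {Req, Idle, Retry}, keep only states in Sat with every successor in Z. Z1 = {Idle, Retry}; fixed.
Sat(AG ¬ack) = {Idle, Retry}
EF (AG ¬ack): least fixpoint, start Z0 = {Idle, Retry}, add states with some successor in Z. Z1 = {Wait, Idle, Retry}; fixed.
Sat(EF (AG ¬ack)) = {Wait, Idle, Retry}
Wait ∈ Sat(EF (AG ¬ack)) = {Wait, Idle, Retry}, so the formula holds at Wait.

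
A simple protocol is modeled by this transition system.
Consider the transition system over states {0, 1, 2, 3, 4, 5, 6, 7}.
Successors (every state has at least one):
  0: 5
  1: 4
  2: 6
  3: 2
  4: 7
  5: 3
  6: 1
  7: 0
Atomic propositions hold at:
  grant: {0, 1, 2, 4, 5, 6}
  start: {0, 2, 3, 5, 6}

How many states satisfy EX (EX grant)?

6

Sat(EX grant) = {s : some successor in {0, 1, 2, 4, 5, 6}} = {0, 1, 2, 3, 6, 7}
Sat(EX (EX grant)) = {s : some successor in {0, 1, 2, 3, 6, 7}} = {2, 3, 4, 5, 6, 7}
|Sat(EX (EX grant))| = |{2, 3, 4, 5, 6, 7}| = 6.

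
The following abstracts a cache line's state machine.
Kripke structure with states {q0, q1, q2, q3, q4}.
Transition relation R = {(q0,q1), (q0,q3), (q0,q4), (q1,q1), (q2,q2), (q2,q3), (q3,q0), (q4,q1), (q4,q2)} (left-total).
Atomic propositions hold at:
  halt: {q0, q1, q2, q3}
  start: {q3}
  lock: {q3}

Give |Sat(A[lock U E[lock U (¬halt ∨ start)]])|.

2

Sat(¬halt) = {q4}
Sat(¬halt ∨ start) = {q3, q4}
E[lock U (¬halt ∨ start)]: least fixpoint, start Z0 = Sat((¬halt ∨ start)) = {q3, q4}, add states in Sat(lock) with some successor in Z. Already a fixed point.
Sat(E[lock U (¬halt ∨ start)]) = {q3, q4}
A[lock U E[lock U (¬halt ∨ start)]]: least fixpoint, start Z0 = Sat(E[lock U (¬halt ∨ start)]) = {q3, q4}, add states in Sat(lock) with every successor in Z. Already a fixed point.
Sat(A[lock U E[lock U (¬halt ∨ start)]]) = {q3, q4}
|Sat(A[lock U E[lock U (¬halt ∨ start)]])| = |{q3, q4}| = 2.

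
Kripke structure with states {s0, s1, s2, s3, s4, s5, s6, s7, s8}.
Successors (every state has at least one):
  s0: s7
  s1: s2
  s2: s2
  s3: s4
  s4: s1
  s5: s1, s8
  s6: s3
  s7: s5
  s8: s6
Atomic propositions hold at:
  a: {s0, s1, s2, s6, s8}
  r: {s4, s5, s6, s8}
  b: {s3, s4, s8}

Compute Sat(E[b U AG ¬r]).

Sat(¬r) = {s0, s1, s2, s3, s7}
AG ¬r: greatest fixpoint, start Z0 = {s0, s1, s2, s3, s7}, keep only states in Sat with every successor in Z. Z1 = {s0, s1, s2}; Z2 = {s1, s2}; fixed.
Sat(AG ¬r) = {s1, s2}
E[b U AG ¬r]: least fixpoint, start Z0 = Sat(AG ¬r) = {s1, s2}, add states in Sat(b) with some successor in Z. Z1 = {s1, s2, s4}; Z2 = {s1, s2, s3, s4}; fixed.
Sat(E[b U AG ¬r]) = {s1, s2, s3, s4}

{s1, s2, s3, s4}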